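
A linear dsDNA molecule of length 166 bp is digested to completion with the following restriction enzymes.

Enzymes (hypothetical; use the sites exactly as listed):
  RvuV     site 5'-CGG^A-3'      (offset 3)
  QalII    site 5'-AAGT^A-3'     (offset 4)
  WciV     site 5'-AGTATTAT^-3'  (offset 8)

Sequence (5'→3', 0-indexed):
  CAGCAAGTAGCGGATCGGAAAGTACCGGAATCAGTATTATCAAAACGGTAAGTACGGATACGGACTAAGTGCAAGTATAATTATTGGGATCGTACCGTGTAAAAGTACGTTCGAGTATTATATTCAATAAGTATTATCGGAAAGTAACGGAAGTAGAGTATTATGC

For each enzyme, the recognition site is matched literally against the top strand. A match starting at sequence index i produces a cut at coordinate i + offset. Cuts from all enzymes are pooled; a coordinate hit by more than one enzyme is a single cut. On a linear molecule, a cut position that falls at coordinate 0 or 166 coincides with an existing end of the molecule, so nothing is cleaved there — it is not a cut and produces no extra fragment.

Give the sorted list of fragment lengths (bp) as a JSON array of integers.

Per-enzyme occurrences:
  RvuV (CGGA, off=3): starts [10, 15, 25, 54, 60, 137, 147] → cuts [13, 18, 28, 57, 63, 140, 150]
  QalII (AAGTA, off=4): starts [4, 19, 49, 72, 102, 128, 141, 150] → cuts [8, 23, 53, 76, 106, 132, 145, 154]
  WciV (AGTATTAT, off=8): starts [32, 113, 129, 156] → cuts [40, 121, 137, 164]

All cut coordinates (distinct, sorted): [8, 13, 18, 23, 28, 40, 53, 57, 63, 76, 106, 121, 132, 137, 140, 145, 150, 154, 164]

Fragments:
  [0,8): 8 bp
  [8,13): 5 bp
  [13,18): 5 bp
  [18,23): 5 bp
  [23,28): 5 bp
  [28,40): 12 bp
  [40,53): 13 bp
  [53,57): 4 bp
  [57,63): 6 bp
  [63,76): 13 bp
  [76,106): 30 bp
  [106,121): 15 bp
  [121,132): 11 bp
  [132,137): 5 bp
  [137,140): 3 bp
  [140,145): 5 bp
  [145,150): 5 bp
  [150,154): 4 bp
  [154,164): 10 bp
  [164,166): 2 bp

[2,3,4,4,5,5,5,5,5,5,5,6,8,10,11,12,13,13,15,30]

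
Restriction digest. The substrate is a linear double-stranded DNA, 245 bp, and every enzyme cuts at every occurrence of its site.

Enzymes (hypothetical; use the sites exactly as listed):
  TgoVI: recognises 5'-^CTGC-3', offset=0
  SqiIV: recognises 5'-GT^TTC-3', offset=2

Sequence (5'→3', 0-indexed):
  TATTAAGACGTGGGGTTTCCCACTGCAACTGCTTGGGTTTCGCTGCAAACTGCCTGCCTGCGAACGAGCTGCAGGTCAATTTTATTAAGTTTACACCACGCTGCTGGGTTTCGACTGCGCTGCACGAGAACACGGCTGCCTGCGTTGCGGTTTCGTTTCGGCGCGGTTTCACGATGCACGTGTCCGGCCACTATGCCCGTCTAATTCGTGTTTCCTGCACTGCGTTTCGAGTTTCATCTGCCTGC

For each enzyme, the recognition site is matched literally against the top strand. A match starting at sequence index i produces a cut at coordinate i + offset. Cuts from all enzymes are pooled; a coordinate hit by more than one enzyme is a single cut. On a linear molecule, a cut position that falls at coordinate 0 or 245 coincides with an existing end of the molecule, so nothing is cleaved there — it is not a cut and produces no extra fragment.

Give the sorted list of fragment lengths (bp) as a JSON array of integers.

Per-enzyme occurrences:
  TgoVI CTGC/0: at [22, 28, 42, 49, 53, 57, 68, 100, 114, 119, 135, 139, 214, 219, 237, 241] ⇒ [22, 28, 42, 49, 53, 57, 68, 100, 114, 119, 135, 139, 214, 219, 237, 241]
  SqiIV GTTTC/2: at [14, 36, 107, 149, 154, 165, 209, 223, 230] ⇒ [16, 38, 109, 151, 156, 167, 211, 225, 232]

Pooled cuts: [16, 22, 28, 38, 42, 49, 53, 57, 68, 100, 109, 114, 119, 135, 139, 151, 156, 167, 211, 214, 219, 225, 232, 237, 241]

Fragments:
  [0,16): 16 bp
  [16,22): 6 bp
  [22,28): 6 bp
  [28,38): 10 bp
  [38,42): 4 bp
  [42,49): 7 bp
  [49,53): 4 bp
  [53,57): 4 bp
  [57,68): 11 bp
  [68,100): 32 bp
  [100,109): 9 bp
  [109,114): 5 bp
  [114,119): 5 bp
  [119,135): 16 bp
  [135,139): 4 bp
  [139,151): 12 bp
  [151,156): 5 bp
  [156,167): 11 bp
  [167,211): 44 bp
  [211,214): 3 bp
  [214,219): 5 bp
  [219,225): 6 bp
  [225,232): 7 bp
  [232,237): 5 bp
  [237,241): 4 bp
  [241,245): 4 bp

[3,4,4,4,4,4,4,5,5,5,5,5,6,6,6,7,7,9,10,11,11,12,16,16,32,44]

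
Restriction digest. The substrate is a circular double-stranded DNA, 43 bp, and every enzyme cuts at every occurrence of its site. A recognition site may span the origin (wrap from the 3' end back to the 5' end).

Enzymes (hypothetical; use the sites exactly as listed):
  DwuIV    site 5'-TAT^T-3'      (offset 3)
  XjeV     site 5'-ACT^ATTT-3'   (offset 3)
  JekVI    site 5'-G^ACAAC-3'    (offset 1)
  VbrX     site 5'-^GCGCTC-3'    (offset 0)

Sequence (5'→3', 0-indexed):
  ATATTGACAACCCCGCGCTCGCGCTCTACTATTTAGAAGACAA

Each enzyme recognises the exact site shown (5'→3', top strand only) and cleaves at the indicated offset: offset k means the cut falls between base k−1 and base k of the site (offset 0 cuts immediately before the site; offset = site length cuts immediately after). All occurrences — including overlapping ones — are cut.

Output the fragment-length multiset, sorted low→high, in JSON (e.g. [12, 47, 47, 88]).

[2,2,6,8,10,15]

Site scan:
  DwuIV (TATT, off=3): starts [1, 29] → cuts [4, 32]
  XjeV (ACTATTT, off=3): starts [27] → cuts [30]
  JekVI (GACAAC, off=1): starts [5] → cuts [6]
  VbrX (GCGCTC, off=0): starts [14, 20] → cuts [14, 20]

All cut coordinates (distinct, sorted): [4, 6, 14, 20, 30, 32]

Fragment lengths:
  4→6: 2 bp
  6→14: 8 bp
  14→20: 6 bp
  20→30: 10 bp
  30→32: 2 bp
  32→4 (wrap): 43-32+4 = 15 bp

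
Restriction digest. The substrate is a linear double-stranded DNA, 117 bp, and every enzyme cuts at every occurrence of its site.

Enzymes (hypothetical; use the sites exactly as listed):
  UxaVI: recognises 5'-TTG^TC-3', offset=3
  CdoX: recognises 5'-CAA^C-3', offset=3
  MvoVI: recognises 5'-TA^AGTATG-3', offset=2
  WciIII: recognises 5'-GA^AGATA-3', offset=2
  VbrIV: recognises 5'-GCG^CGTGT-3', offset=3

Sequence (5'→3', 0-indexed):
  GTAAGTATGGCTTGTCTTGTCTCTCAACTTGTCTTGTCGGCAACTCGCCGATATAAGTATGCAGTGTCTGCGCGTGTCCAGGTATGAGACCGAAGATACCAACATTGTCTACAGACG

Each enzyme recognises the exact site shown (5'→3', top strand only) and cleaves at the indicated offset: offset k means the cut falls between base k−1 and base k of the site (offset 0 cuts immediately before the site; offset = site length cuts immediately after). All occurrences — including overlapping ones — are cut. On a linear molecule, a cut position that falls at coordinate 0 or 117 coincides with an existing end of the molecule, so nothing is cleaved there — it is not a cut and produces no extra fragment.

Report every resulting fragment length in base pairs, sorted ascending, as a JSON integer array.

[3,4,5,5,5,7,8,9,10,11,12,17,21]

Per-enzyme occurrences:
  UxaVI (TTGTC, off=3): starts [11, 16, 28, 33, 104] → cuts [14, 19, 31, 36, 107]
  CdoX (CAAC, off=3): starts [24, 40, 99] → cuts [27, 43, 102]
  MvoVI (TAAGTATG, off=2): starts [1, 53] → cuts [3, 55]
  WciIII (GAAGATA, off=2): starts [91] → cuts [93]
  VbrIV (GCGCGTGT, off=3): starts [69] → cuts [72]

All cut coordinates (distinct, sorted): [3, 14, 19, 27, 31, 36, 43, 55, 72, 93, 102, 107]

Fragments:
  [0,3): 3 bp
  [3,14): 11 bp
  [14,19): 5 bp
  [19,27): 8 bp
  [27,31): 4 bp
  [31,36): 5 bp
  [36,43): 7 bp
  [43,55): 12 bp
  [55,72): 17 bp
  [72,93): 21 bp
  [93,102): 9 bp
  [102,107): 5 bp
  [107,117): 10 bp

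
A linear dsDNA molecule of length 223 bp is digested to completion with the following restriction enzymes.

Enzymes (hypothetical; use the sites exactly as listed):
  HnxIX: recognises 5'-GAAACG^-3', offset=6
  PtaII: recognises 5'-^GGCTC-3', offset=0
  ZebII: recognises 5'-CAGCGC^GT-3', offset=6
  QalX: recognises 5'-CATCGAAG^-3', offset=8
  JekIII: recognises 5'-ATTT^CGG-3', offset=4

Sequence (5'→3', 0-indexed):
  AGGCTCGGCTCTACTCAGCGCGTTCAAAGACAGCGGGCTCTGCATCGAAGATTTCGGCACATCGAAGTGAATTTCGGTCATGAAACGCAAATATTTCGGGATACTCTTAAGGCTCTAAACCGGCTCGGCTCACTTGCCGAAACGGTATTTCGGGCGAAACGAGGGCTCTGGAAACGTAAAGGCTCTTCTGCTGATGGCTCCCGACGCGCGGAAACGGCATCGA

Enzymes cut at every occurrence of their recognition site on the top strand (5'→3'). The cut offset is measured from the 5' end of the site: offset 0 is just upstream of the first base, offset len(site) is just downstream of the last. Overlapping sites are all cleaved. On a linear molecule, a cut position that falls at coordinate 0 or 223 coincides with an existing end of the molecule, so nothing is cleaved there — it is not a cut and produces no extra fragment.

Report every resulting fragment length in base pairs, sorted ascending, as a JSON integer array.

Scan for sites:
  HnxIX GAAACG/6: at [81, 138, 155, 170, 210] ⇒ [87, 144, 161, 176, 216]
  PtaII GGCTC/0: at [1, 6, 35, 110, 121, 126, 163, 180, 195] ⇒ [1, 6, 35, 110, 121, 126, 163, 180, 195]
  ZebII CAGCGCGT/6: at [15] ⇒ [21]
  QalX CATCGAAG/8: at [42, 59] ⇒ [50, 67]
  JekIII ATTTCGG/4: at [50, 70, 92, 146] ⇒ [54, 74, 96, 150]

Pooled cuts: [1, 6, 21, 35, 50, 54, 67, 74, 87, 96, 110, 121, 126, 144, 150, 161, 163, 176, 180, 195, 216]

Fragment lengths:
  [0,1): 1 bp
  [1,6): 5 bp
  [6,21): 15 bp
  [21,35): 14 bp
  [35,50): 15 bp
  [50,54): 4 bp
  [54,67): 13 bp
  [67,74): 7 bp
  [74,87): 13 bp
  [87,96): 9 bp
  [96,110): 14 bp
  [110,121): 11 bp
  [121,126): 5 bp
  [126,144): 18 bp
  [144,150): 6 bp
  [150,161): 11 bp
  [161,163): 2 bp
  [163,176): 13 bp
  [176,180): 4 bp
  [180,195): 15 bp
  [195,216): 21 bp
  [216,223): 7 bp

[1,2,4,4,5,5,6,7,7,9,11,11,13,13,13,14,14,15,15,15,18,21]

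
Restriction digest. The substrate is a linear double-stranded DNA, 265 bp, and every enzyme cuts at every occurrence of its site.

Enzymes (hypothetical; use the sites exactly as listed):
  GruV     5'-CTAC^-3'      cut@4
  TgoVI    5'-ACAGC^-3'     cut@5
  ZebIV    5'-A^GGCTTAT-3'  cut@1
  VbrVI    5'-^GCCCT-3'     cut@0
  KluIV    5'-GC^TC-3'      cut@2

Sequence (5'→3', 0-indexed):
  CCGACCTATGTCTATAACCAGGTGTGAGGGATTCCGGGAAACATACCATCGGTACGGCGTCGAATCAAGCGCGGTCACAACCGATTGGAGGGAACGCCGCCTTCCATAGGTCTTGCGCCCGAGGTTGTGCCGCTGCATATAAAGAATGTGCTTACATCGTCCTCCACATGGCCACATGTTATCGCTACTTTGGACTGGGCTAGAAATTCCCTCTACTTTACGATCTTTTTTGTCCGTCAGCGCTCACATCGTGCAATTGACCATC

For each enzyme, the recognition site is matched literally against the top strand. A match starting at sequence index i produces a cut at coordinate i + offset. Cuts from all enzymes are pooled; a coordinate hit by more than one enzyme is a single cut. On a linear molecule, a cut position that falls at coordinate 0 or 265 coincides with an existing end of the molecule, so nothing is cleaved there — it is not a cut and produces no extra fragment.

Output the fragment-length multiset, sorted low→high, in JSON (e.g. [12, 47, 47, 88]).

[22,27,28,188]

Site scan:
  GruV (CTAC, off=4): starts [184, 212] → cuts [188, 216]
  TgoVI (ACAGC, off=5): no sites
  ZebIV (AGGCTTAT, off=1): no sites
  VbrVI (GCCCT, off=0): no sites
  KluIV (GCTC, off=2): starts [241] → cuts [243]

Pooled cuts: [188, 216, 243]

Fragments:
  [0,188): 188 bp
  [188,216): 28 bp
  [216,243): 27 bp
  [243,265): 22 bp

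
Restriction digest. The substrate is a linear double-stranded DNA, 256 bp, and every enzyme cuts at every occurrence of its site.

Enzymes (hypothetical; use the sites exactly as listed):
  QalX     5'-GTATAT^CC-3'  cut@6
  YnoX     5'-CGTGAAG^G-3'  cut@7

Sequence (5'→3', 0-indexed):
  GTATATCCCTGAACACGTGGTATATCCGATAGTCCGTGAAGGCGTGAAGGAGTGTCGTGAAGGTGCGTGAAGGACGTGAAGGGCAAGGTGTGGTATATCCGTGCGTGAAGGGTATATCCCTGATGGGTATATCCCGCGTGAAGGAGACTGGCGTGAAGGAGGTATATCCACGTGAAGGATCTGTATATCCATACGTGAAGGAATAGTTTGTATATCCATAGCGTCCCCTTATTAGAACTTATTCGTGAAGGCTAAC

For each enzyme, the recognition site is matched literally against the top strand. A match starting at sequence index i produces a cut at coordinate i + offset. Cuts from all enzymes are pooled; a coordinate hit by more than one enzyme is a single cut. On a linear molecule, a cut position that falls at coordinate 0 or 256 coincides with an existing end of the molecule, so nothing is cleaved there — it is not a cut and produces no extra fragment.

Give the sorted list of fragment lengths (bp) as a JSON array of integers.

Scan for sites:
  QalX (GTATATCC, off=6): starts [0, 19, 92, 111, 126, 161, 182, 209] → cuts [6, 25, 98, 117, 132, 167, 188, 215]
  YnoX (CGTGAAGG, off=7): starts [34, 42, 55, 65, 74, 103, 136, 151, 170, 193, 243] → cuts [41, 49, 62, 72, 81, 110, 143, 158, 177, 200, 250]

All cut coordinates (distinct, sorted): [6, 25, 41, 49, 62, 72, 81, 98, 110, 117, 132, 143, 158, 167, 177, 188, 200, 215, 250]

Fragment lengths:
  [0,6): 6 bp
  [6,25): 19 bp
  [25,41): 16 bp
  [41,49): 8 bp
  [49,62): 13 bp
  [62,72): 10 bp
  [72,81): 9 bp
  [81,98): 17 bp
  [98,110): 12 bp
  [110,117): 7 bp
  [117,132): 15 bp
  [132,143): 11 bp
  [143,158): 15 bp
  [158,167): 9 bp
  [167,177): 10 bp
  [177,188): 11 bp
  [188,200): 12 bp
  [200,215): 15 bp
  [215,250): 35 bp
  [250,256): 6 bp

[6,6,7,8,9,9,10,10,11,11,12,12,13,15,15,15,16,17,19,35]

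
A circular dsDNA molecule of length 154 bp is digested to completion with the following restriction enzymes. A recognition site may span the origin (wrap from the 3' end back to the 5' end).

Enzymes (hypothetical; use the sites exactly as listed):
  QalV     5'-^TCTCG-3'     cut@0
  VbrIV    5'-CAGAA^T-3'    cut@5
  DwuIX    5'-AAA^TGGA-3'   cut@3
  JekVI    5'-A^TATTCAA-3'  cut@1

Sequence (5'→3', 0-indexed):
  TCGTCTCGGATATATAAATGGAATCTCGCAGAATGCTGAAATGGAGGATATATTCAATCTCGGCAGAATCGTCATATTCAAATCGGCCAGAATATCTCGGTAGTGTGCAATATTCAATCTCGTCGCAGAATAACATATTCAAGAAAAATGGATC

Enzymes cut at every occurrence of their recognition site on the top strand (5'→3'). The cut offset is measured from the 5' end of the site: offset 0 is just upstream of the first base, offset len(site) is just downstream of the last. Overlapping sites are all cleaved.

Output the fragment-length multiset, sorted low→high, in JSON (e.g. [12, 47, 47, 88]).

[2,4,5,5,5,6,7,7,8,9,10,11,13,13,15,16,18]

Scan for sites:
  QalV TCTCG/0: at [3, 23, 57, 94, 117, 152] ⇒ [3, 23, 57, 94, 117, 152]
  VbrIV CAGAAT/5: at [28, 63, 87, 125] ⇒ [33, 68, 92, 130]
  DwuIX AAATGGA/3: at [15, 38, 145] ⇒ [18, 41, 148]
  JekVI ATATTCAA/1: at [49, 73, 109, 134] ⇒ [50, 74, 110, 135]

All cut coordinates (distinct, sorted): [3, 18, 23, 33, 41, 50, 57, 68, 74, 92, 94, 110, 117, 130, 135, 148, 152]

Fragments:
  3→18: 15 bp
  18→23: 5 bp
  23→33: 10 bp
  33→41: 8 bp
  41→50: 9 bp
  50→57: 7 bp
  57→68: 11 bp
  68→74: 6 bp
  74→92: 18 bp
  92→94: 2 bp
  94→110: 16 bp
  110→117: 7 bp
  117→130: 13 bp
  130→135: 5 bp
  135→148: 13 bp
  148→152: 4 bp
  152→3 (wrap): 154-152+3 = 5 bp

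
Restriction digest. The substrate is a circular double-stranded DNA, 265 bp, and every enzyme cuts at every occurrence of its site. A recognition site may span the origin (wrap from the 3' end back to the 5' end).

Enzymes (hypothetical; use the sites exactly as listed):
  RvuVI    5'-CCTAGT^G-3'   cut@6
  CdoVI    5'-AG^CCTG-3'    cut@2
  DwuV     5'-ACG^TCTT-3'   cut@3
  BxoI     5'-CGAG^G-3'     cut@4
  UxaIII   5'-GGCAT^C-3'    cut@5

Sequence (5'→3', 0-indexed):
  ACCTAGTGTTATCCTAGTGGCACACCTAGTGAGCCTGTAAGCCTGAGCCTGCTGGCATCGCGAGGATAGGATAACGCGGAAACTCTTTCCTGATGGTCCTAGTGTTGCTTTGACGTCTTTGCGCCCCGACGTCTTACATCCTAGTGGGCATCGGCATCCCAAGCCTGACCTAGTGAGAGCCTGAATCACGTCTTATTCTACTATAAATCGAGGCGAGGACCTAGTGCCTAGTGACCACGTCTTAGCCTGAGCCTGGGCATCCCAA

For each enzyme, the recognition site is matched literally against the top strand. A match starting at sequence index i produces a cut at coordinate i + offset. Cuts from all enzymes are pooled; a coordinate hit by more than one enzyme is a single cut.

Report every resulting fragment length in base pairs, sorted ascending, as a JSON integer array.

[3,5,5,6,6,6,6,6,6,6,7,7,8,8,9,11,11,11,11,12,12,12,14,16,22,39]

Site scan:
  RvuVI CCTAGTG/6: at [1, 12, 24, 97, 139, 168, 219, 226] ⇒ [7, 18, 30, 103, 145, 174, 225, 232]
  CdoVI AGCCTG/2: at [31, 39, 45, 161, 177, 243, 249] ⇒ [33, 41, 47, 163, 179, 245, 251]
  DwuV ACGTCTT/3: at [112, 128, 187, 236] ⇒ [115, 131, 190, 239]
  BxoI CGAGG/4: at [60, 208, 213] ⇒ [64, 212, 217]
  UxaIII GGCATC/5: at [53, 146, 152, 255] ⇒ [58, 151, 157, 260]

Pooled cuts: [7, 18, 30, 33, 41, 47, 58, 64, 103, 115, 131, 145, 151, 157, 163, 174, 179, 190, 212, 217, 225, 232, 239, 245, 251, 260]

Fragments:
  7→18: 11 bp
  18→30: 12 bp
  30→33: 3 bp
  33→41: 8 bp
  41→47: 6 bp
  47→58: 11 bp
  58→64: 6 bp
  64→103: 39 bp
  103→115: 12 bp
  115→131: 16 bp
  131→145: 14 bp
  145→151: 6 bp
  151→157: 6 bp
  157→163: 6 bp
  163→174: 11 bp
  174→179: 5 bp
  179→190: 11 bp
  190→212: 22 bp
  212→217: 5 bp
  217→225: 8 bp
  225→232: 7 bp
  232→239: 7 bp
  239→245: 6 bp
  245→251: 6 bp
  251→260: 9 bp
  260→7 (wrap): 265-260+7 = 12 bp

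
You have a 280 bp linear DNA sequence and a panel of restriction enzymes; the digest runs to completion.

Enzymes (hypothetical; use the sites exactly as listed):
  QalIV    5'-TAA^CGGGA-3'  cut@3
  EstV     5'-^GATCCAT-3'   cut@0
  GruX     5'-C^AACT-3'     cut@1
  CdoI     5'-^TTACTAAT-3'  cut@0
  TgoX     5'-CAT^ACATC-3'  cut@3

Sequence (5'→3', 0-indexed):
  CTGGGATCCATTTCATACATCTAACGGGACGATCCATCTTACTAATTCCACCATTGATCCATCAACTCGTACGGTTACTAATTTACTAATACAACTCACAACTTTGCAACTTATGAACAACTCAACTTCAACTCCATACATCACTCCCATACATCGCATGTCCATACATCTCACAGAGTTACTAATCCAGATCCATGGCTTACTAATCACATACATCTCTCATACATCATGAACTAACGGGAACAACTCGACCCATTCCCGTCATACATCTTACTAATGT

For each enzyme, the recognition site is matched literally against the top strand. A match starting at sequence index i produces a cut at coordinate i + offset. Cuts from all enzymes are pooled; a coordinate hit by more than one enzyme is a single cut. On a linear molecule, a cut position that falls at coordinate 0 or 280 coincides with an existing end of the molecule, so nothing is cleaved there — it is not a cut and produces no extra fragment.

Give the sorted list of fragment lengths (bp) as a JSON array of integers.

Scan for sites:
  QalIV (TAACGGGA, off=3): starts [21, 234] → cuts [24, 237]
  EstV (GATCCAT, off=0): starts [4, 30, 55, 189] → cuts [4, 30, 55, 189]
  GruX (CAACT, off=1): starts [62, 91, 98, 106, 117, 122, 128, 243] → cuts [63, 92, 99, 107, 118, 123, 129, 244]
  CdoI (TTACTAAT, off=0): starts [38, 74, 82, 178, 199, 270] → cuts [38, 74, 82, 178, 199, 270]
  TgoX (CATACATC, off=3): starts [13, 134, 147, 162, 209, 220, 262] → cuts [16, 137, 150, 165, 212, 223, 265]

Pooled cuts: [4, 16, 24, 30, 38, 55, 63, 74, 82, 92, 99, 107, 118, 123, 129, 137, 150, 165, 178, 189, 199, 212, 223, 237, 244, 265, 270]

Fragments:
  [0,4): 4 bp
  [4,16): 12 bp
  [16,24): 8 bp
  [24,30): 6 bp
  [30,38): 8 bp
  [38,55): 17 bp
  [55,63): 8 bp
  [63,74): 11 bp
  [74,82): 8 bp
  [82,92): 10 bp
  [92,99): 7 bp
  [99,107): 8 bp
  [107,118): 11 bp
  [118,123): 5 bp
  [123,129): 6 bp
  [129,137): 8 bp
  [137,150): 13 bp
  [150,165): 15 bp
  [165,178): 13 bp
  [178,189): 11 bp
  [189,199): 10 bp
  [199,212): 13 bp
  [212,223): 11 bp
  [223,237): 14 bp
  [237,244): 7 bp
  [244,265): 21 bp
  [265,270): 5 bp
  [270,280): 10 bp

[4,5,5,6,6,7,7,8,8,8,8,8,8,10,10,10,11,11,11,11,12,13,13,13,14,15,17,21]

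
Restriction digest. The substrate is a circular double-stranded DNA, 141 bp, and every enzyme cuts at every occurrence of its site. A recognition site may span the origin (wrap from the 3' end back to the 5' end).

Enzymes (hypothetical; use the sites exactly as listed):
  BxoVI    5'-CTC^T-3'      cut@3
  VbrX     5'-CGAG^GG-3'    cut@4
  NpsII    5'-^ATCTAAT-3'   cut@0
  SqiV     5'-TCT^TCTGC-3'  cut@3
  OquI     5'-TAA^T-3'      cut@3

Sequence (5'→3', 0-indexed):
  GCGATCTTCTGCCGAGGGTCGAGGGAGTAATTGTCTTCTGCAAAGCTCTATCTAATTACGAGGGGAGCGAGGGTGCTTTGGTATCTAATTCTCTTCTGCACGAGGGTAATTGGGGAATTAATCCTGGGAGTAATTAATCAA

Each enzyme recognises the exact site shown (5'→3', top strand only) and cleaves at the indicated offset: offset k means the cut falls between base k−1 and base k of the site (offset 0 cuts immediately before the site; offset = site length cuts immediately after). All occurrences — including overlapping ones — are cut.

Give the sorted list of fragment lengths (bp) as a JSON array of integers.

Per-enzyme occurrences:
  BxoVI (CTCT, off=3): starts [45, 90] → cuts [48, 93]
  VbrX (CGAGGG, off=4): starts [12, 19, 58, 67, 100] → cuts [16, 23, 62, 71, 104]
  NpsII (ATCTAAT, off=0): starts [49, 82] → cuts [49, 82]
  SqiV (TCTTCTGC, off=3): starts [4, 33, 91] → cuts [7, 36, 94]
  OquI (TAAT, off=3): starts [27, 52, 85, 106, 118, 130, 134] → cuts [30, 55, 88, 109, 121, 133, 137]

Pooled cuts: [7, 16, 23, 30, 36, 48, 49, 55, 62, 71, 82, 88, 93, 94, 104, 109, 121, 133, 137]

Fragment lengths:
  7→16: 9 bp
  16→23: 7 bp
  23→30: 7 bp
  30→36: 6 bp
  36→48: 12 bp
  48→49: 1 bp
  49→55: 6 bp
  55→62: 7 bp
  62→71: 9 bp
  71→82: 11 bp
  82→88: 6 bp
  88→93: 5 bp
  93→94: 1 bp
  94→104: 10 bp
  104→109: 5 bp
  109→121: 12 bp
  121→133: 12 bp
  133→137: 4 bp
  137→7 (wrap): 141-137+7 = 11 bp

[1,1,4,5,5,6,6,6,7,7,7,9,9,10,11,11,12,12,12]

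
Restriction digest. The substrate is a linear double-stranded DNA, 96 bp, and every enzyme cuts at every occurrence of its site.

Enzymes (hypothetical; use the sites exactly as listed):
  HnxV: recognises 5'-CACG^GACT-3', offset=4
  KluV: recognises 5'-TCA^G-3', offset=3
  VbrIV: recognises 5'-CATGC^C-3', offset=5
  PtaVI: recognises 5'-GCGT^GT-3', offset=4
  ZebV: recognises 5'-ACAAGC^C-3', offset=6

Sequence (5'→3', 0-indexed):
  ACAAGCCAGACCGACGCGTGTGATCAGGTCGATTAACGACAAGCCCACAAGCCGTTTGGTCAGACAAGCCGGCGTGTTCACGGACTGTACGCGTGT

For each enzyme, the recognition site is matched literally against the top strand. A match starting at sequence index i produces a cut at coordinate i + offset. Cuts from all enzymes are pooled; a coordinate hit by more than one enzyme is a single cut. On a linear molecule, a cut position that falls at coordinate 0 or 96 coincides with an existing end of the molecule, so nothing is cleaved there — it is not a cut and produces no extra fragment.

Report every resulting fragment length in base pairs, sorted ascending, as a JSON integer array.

Site scan:
  HnxV (CACGGACT, off=4): starts [78] → cuts [82]
  KluV (TCAG, off=3): starts [23, 59] → cuts [26, 62]
  VbrIV (CATGCC, off=5): no sites
  PtaVI (GCGTGT, off=4): starts [15, 71, 90] → cuts [19, 75, 94]
  ZebV (ACAAGCC, off=6): starts [0, 38, 46, 63] → cuts [6, 44, 52, 69]

Pooled cuts: [6, 19, 26, 44, 52, 62, 69, 75, 82, 94]

Fragments:
  [0,6): 6 bp
  [6,19): 13 bp
  [19,26): 7 bp
  [26,44): 18 bp
  [44,52): 8 bp
  [52,62): 10 bp
  [62,69): 7 bp
  [69,75): 6 bp
  [75,82): 7 bp
  [82,94): 12 bp
  [94,96): 2 bp

[2,6,6,7,7,7,8,10,12,13,18]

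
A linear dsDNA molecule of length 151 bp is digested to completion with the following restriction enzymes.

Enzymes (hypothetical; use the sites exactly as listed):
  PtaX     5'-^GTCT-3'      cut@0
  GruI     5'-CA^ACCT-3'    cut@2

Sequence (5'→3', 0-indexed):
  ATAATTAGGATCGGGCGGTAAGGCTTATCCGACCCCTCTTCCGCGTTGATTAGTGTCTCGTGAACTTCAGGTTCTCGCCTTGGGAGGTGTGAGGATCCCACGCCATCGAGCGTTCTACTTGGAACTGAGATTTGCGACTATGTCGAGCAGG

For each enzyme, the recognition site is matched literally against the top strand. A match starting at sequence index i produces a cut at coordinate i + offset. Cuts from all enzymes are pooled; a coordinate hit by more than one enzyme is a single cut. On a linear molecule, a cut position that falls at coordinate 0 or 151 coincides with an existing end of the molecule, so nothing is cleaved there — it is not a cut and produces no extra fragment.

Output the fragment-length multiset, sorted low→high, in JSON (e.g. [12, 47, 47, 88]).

[54,97]

Site scan:
  PtaX GTCT/0: at [54] ⇒ [54]
  GruI (CAACCT, off=2): no sites

Pooled cuts: [54]

Fragments:
  [0,54): 54 bp
  [54,151): 97 bp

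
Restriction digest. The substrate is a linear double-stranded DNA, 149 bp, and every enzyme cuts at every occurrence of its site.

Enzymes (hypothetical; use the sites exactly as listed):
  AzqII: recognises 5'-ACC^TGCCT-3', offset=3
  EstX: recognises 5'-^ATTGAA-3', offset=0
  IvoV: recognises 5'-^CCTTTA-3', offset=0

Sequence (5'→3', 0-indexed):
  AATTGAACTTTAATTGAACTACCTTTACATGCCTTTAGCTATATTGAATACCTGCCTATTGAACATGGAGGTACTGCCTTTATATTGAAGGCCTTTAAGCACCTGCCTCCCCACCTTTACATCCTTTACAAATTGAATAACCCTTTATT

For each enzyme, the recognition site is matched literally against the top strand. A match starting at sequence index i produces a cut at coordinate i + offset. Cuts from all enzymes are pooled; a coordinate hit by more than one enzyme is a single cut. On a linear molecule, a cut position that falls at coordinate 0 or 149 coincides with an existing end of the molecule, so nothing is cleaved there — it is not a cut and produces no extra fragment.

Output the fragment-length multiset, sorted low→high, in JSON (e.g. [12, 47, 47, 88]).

[1,5,7,8,8,9,9,9,10,10,10,10,11,11,12,19]

Site scan:
  AzqII (ACCTGCCT, off=3): starts [49, 100] → cuts [52, 103]
  EstX (ATTGAA, off=0): starts [1, 12, 42, 57, 83, 131] → cuts [1, 12, 42, 57, 83, 131]
  IvoV (CCTTTA, off=0): starts [21, 31, 76, 91, 113, 122, 141] → cuts [21, 31, 76, 91, 113, 122, 141]

All cut coordinates (distinct, sorted): [1, 12, 21, 31, 42, 52, 57, 76, 83, 91, 103, 113, 122, 131, 141]

Fragment lengths:
  [0,1): 1 bp
  [1,12): 11 bp
  [12,21): 9 bp
  [21,31): 10 bp
  [31,42): 11 bp
  [42,52): 10 bp
  [52,57): 5 bp
  [57,76): 19 bp
  [76,83): 7 bp
  [83,91): 8 bp
  [91,103): 12 bp
  [103,113): 10 bp
  [113,122): 9 bp
  [122,131): 9 bp
  [131,141): 10 bp
  [141,149): 8 bp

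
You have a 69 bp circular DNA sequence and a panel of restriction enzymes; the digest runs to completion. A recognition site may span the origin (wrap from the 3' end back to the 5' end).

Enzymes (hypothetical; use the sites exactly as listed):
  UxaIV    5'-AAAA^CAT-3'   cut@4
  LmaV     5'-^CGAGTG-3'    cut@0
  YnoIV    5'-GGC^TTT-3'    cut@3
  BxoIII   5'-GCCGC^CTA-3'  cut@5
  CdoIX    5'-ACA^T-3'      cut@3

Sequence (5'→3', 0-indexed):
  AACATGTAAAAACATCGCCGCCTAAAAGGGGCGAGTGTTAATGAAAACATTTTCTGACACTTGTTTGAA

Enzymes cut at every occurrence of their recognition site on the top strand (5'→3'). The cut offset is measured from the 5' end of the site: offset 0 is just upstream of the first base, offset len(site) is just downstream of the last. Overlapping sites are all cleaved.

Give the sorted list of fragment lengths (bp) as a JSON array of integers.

Per-enzyme occurrences:
  UxaIV (AAAACAT, off=4): starts [8, 43, 67] → cuts [2, 12, 47]
  LmaV (CGAGTG, off=0): starts [31] → cuts [31]
  YnoIV (GGCTTT, off=3): no sites
  BxoIII (GCCGCCTA, off=5): starts [16] → cuts [21]
  CdoIX (ACAT, off=3): starts [1, 11, 46] → cuts [4, 14, 49]

Pooled cuts: [2, 4, 12, 14, 21, 31, 47, 49]

Fragments:
  2→4: 2 bp
  4→12: 8 bp
  12→14: 2 bp
  14→21: 7 bp
  21→31: 10 bp
  31→47: 16 bp
  47→49: 2 bp
  49→2 (wrap): 69-49+2 = 22 bp

[2,2,2,7,8,10,16,22]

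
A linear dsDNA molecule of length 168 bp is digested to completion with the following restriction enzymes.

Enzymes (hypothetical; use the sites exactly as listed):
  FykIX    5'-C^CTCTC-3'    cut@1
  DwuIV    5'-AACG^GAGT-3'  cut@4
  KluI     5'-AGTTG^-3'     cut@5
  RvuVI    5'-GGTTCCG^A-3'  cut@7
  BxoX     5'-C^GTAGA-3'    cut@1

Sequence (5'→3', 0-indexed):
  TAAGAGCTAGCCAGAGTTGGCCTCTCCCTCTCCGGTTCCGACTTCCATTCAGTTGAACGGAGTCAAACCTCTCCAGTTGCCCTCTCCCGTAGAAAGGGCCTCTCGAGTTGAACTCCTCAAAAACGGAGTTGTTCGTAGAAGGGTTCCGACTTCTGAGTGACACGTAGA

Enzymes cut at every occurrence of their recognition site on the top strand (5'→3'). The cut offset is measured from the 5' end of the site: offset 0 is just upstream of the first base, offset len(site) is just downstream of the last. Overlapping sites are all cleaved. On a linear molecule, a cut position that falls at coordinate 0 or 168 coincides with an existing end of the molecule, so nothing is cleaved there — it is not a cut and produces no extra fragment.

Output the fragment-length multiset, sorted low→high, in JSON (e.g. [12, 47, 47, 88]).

Per-enzyme occurrences:
  FykIX CCTCTC/1: at [20, 26, 67, 80, 98] ⇒ [21, 27, 68, 81, 99]
  DwuIV AACGGAGT/4: at [55, 121] ⇒ [59, 125]
  KluI AGTTG/5: at [14, 50, 74, 105, 126] ⇒ [19, 55, 79, 110, 131]
  RvuVI GGTTCCGA/7: at [33, 141] ⇒ [40, 148]
  BxoX CGTAGA/1: at [87, 133, 162] ⇒ [88, 134, 163]

All cut coordinates (distinct, sorted): [19, 21, 27, 40, 55, 59, 68, 79, 81, 88, 99, 110, 125, 131, 134, 148, 163]

Fragment lengths:
  [0,19): 19 bp
  [19,21): 2 bp
  [21,27): 6 bp
  [27,40): 13 bp
  [40,55): 15 bp
  [55,59): 4 bp
  [59,68): 9 bp
  [68,79): 11 bp
  [79,81): 2 bp
  [81,88): 7 bp
  [88,99): 11 bp
  [99,110): 11 bp
  [110,125): 15 bp
  [125,131): 6 bp
  [131,134): 3 bp
  [134,148): 14 bp
  [148,163): 15 bp
  [163,168): 5 bp

[2,2,3,4,5,6,6,7,9,11,11,11,13,14,15,15,15,19]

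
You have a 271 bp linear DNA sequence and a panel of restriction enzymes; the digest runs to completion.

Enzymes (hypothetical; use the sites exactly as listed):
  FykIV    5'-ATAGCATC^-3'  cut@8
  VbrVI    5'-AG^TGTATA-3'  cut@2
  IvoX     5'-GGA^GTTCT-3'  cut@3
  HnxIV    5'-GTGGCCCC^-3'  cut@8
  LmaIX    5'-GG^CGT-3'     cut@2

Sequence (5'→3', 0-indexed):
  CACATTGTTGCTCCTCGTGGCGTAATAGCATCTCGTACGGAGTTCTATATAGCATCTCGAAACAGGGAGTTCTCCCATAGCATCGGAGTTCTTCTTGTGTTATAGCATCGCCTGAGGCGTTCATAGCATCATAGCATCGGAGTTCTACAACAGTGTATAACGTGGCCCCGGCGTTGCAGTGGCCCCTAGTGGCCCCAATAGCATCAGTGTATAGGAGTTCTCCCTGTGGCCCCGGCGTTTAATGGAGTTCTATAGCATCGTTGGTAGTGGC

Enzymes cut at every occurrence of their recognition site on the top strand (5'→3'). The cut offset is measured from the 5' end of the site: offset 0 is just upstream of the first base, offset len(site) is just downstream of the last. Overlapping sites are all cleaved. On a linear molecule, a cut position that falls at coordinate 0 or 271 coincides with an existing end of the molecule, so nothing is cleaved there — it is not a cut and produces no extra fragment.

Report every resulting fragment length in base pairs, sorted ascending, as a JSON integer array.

[2,2,2,3,3,8,8,9,9,9,10,11,12,12,12,12,13,13,15,15,16,16,17,20,22]

Site scan:
  FykIV ATAGCATC/8: at [24, 48, 76, 101, 122, 130, 197, 251] ⇒ [32, 56, 84, 109, 130, 138, 205, 259]
  VbrVI AGTGTATA/2: at [151, 205] ⇒ [153, 207]
  IvoX GGAGTTCT/3: at [38, 65, 84, 138, 213, 243] ⇒ [41, 68, 87, 141, 216, 246]
  HnxIV GTGGCCCC/8: at [161, 178, 188, 225] ⇒ [169, 186, 196, 233]
  LmaIX GGCGT/2: at [18, 115, 169, 233] ⇒ [20, 117, 171, 235]

All cut coordinates (distinct, sorted): [20, 32, 41, 56, 68, 84, 87, 109, 117, 130, 138, 141, 153, 169, 171, 186, 196, 205, 207, 216, 233, 235, 246, 259]

Fragment lengths:
  [0,20): 20 bp
  [20,32): 12 bp
  [32,41): 9 bp
  [41,56): 15 bp
  [56,68): 12 bp
  [68,84): 16 bp
  [84,87): 3 bp
  [87,109): 22 bp
  [109,117): 8 bp
  [117,130): 13 bp
  [130,138): 8 bp
  [138,141): 3 bp
  [141,153): 12 bp
  [153,169): 16 bp
  [169,171): 2 bp
  [171,186): 15 bp
  [186,196): 10 bp
  [196,205): 9 bp
  [205,207): 2 bp
  [207,216): 9 bp
  [216,233): 17 bp
  [233,235): 2 bp
  [235,246): 11 bp
  [246,259): 13 bp
  [259,271): 12 bp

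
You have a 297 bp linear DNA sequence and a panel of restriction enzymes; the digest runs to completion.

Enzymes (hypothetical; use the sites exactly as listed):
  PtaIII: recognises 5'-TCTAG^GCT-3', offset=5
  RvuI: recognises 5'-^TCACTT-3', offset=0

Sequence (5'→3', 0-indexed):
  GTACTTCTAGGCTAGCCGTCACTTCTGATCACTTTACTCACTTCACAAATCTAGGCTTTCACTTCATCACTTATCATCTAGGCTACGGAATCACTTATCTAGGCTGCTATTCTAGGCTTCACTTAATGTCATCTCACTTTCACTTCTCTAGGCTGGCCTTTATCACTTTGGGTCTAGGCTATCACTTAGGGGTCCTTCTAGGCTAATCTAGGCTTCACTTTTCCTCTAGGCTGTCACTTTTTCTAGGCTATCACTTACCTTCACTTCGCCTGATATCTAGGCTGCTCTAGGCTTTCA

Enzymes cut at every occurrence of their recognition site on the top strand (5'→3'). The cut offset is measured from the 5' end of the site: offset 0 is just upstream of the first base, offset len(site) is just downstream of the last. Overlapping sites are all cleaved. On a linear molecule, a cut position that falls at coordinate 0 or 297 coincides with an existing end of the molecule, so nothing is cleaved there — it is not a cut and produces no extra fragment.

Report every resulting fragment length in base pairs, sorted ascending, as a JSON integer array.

[3,3,4,4,4,4,6,7,8,8,9,9,10,10,10,10,10,11,12,12,13,13,15,15,15,15,17,20,20]

Scan for sites:
  PtaIII (TCTAGGCT, off=5): starts [5, 49, 76, 97, 110, 146, 172, 196, 206, 224, 241, 275, 285] → cuts [10, 54, 81, 102, 115, 151, 177, 201, 211, 229, 246, 280, 290]
  RvuI (TCACTT, off=0): starts [18, 28, 37, 58, 66, 90, 118, 133, 139, 162, 181, 214, 233, 250, 260] → cuts [18, 28, 37, 58, 66, 90, 118, 133, 139, 162, 181, 214, 233, 250, 260]

All cut coordinates (distinct, sorted): [10, 18, 28, 37, 54, 58, 66, 81, 90, 102, 115, 118, 133, 139, 151, 162, 177, 181, 201, 211, 214, 229, 233, 246, 250, 260, 280, 290]

Fragment lengths:
  [0,10): 10 bp
  [10,18): 8 bp
  [18,28): 10 bp
  [28,37): 9 bp
  [37,54): 17 bp
  [54,58): 4 bp
  [58,66): 8 bp
  [66,81): 15 bp
  [81,90): 9 bp
  [90,102): 12 bp
  [102,115): 13 bp
  [115,118): 3 bp
  [118,133): 15 bp
  [133,139): 6 bp
  [139,151): 12 bp
  [151,162): 11 bp
  [162,177): 15 bp
  [177,181): 4 bp
  [181,201): 20 bp
  [201,211): 10 bp
  [211,214): 3 bp
  [214,229): 15 bp
  [229,233): 4 bp
  [233,246): 13 bp
  [246,250): 4 bp
  [250,260): 10 bp
  [260,280): 20 bp
  [280,290): 10 bp
  [290,297): 7 bp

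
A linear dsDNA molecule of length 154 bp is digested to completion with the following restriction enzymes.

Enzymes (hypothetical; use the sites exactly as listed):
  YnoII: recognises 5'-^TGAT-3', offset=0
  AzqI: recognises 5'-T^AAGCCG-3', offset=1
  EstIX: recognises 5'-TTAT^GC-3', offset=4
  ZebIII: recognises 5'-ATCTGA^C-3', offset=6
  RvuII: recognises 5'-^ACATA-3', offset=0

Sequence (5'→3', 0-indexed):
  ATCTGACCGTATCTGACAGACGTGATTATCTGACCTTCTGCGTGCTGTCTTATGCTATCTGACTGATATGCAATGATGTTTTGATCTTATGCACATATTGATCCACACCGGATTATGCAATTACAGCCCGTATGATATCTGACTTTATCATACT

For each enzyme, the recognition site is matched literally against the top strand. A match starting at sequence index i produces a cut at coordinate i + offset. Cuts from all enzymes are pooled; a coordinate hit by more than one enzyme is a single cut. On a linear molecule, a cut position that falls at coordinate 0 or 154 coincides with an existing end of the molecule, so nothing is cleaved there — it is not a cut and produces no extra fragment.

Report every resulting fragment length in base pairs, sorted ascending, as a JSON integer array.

[1,2,6,6,6,8,9,9,10,10,10,11,12,16,18,20]

Per-enzyme occurrences:
  YnoII (TGAT, off=0): starts [22, 63, 73, 81, 98, 132] → cuts [22, 63, 73, 81, 98, 132]
  AzqI (TAAGCCG, off=1): no sites
  EstIX (TTATGC, off=4): starts [49, 86, 112] → cuts [53, 90, 116]
  ZebIII (ATCTGAC, off=6): starts [0, 10, 27, 56, 136] → cuts [6, 16, 33, 62, 142]
  RvuII (ACATA, off=0): starts [92] → cuts [92]

Pooled cuts: [6, 16, 22, 33, 53, 62, 63, 73, 81, 90, 92, 98, 116, 132, 142]

Fragment lengths:
  [0,6): 6 bp
  [6,16): 10 bp
  [16,22): 6 bp
  [22,33): 11 bp
  [33,53): 20 bp
  [53,62): 9 bp
  [62,63): 1 bp
  [63,73): 10 bp
  [73,81): 8 bp
  [81,90): 9 bp
  [90,92): 2 bp
  [92,98): 6 bp
  [98,116): 18 bp
  [116,132): 16 bp
  [132,142): 10 bp
  [142,154): 12 bp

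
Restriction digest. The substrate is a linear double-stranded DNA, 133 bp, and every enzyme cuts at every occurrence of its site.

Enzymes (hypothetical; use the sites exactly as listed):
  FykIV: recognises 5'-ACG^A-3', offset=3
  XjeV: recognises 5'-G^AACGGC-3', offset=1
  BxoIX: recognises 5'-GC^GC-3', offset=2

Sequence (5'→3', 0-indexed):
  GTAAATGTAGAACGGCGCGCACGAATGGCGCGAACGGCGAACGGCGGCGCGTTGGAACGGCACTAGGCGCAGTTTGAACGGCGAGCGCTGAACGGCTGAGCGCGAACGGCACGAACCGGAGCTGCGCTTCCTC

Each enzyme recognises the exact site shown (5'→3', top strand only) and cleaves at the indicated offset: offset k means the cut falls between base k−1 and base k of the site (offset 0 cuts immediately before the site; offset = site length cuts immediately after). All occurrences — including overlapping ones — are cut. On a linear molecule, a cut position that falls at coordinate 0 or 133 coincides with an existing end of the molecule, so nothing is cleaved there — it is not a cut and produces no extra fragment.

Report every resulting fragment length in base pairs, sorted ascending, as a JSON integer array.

[2,3,3,4,5,6,6,7,7,8,8,9,9,10,10,11,12,13]

Site scan:
  FykIV (ACGA, off=3): starts [20, 110] → cuts [23, 113]
  XjeV (GAACGGC, off=1): starts [9, 31, 38, 54, 75, 89, 103] → cuts [10, 32, 39, 55, 76, 90, 104]
  BxoIX (GCGC, off=2): starts [14, 16, 27, 46, 66, 84, 99, 123] → cuts [16, 18, 29, 48, 68, 86, 101, 125]

All cut coordinates (distinct, sorted): [10, 16, 18, 23, 29, 32, 39, 48, 55, 68, 76, 86, 90, 101, 104, 113, 125]

Fragment lengths:
  [0,10): 10 bp
  [10,16): 6 bp
  [16,18): 2 bp
  [18,23): 5 bp
  [23,29): 6 bp
  [29,32): 3 bp
  [32,39): 7 bp
  [39,48): 9 bp
  [48,55): 7 bp
  [55,68): 13 bp
  [68,76): 8 bp
  [76,86): 10 bp
  [86,90): 4 bp
  [90,101): 11 bp
  [101,104): 3 bp
  [104,113): 9 bp
  [113,125): 12 bp
  [125,133): 8 bp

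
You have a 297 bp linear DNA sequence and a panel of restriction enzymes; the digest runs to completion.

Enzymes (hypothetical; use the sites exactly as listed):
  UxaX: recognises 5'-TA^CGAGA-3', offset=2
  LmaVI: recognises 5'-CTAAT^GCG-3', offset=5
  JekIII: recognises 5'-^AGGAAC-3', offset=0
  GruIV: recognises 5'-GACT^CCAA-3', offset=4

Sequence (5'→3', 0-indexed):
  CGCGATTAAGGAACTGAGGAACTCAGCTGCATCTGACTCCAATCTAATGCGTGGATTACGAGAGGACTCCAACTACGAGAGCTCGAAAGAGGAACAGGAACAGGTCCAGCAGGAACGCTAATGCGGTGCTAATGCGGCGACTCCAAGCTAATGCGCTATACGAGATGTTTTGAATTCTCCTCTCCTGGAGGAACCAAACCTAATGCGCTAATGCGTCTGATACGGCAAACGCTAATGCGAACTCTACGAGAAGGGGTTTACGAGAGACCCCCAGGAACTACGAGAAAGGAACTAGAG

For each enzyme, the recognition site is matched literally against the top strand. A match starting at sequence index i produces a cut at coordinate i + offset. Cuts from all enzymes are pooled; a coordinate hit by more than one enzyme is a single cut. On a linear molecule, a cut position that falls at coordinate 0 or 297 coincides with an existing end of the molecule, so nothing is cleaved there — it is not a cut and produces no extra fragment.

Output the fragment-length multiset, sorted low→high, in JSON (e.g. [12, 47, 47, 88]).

Per-enzyme occurrences:
  UxaX TACGAGA/2: at [56, 73, 158, 244, 258, 278] ⇒ [58, 75, 160, 246, 260, 280]
  LmaVI CTAATGCG/5: at [43, 117, 128, 147, 199, 207, 231] ⇒ [48, 122, 133, 152, 204, 212, 236]
  JekIII AGGAAC/0: at [8, 16, 89, 95, 110, 188, 272, 286] ⇒ [8, 16, 89, 95, 110, 188, 272, 286]
  GruIV GACTCCAA/4: at [34, 64, 138] ⇒ [38, 68, 142]

Pooled cuts: [8, 16, 38, 48, 58, 68, 75, 89, 95, 110, 122, 133, 142, 152, 160, 188, 204, 212, 236, 246, 260, 272, 280, 286]

Fragments:
  [0,8): 8 bp
  [8,16): 8 bp
  [16,38): 22 bp
  [38,48): 10 bp
  [48,58): 10 bp
  [58,68): 10 bp
  [68,75): 7 bp
  [75,89): 14 bp
  [89,95): 6 bp
  [95,110): 15 bp
  [110,122): 12 bp
  [122,133): 11 bp
  [133,142): 9 bp
  [142,152): 10 bp
  [152,160): 8 bp
  [160,188): 28 bp
  [188,204): 16 bp
  [204,212): 8 bp
  [212,236): 24 bp
  [236,246): 10 bp
  [246,260): 14 bp
  [260,272): 12 bp
  [272,280): 8 bp
  [280,286): 6 bp
  [286,297): 11 bp

[6,6,7,8,8,8,8,8,9,10,10,10,10,10,11,11,12,12,14,14,15,16,22,24,28]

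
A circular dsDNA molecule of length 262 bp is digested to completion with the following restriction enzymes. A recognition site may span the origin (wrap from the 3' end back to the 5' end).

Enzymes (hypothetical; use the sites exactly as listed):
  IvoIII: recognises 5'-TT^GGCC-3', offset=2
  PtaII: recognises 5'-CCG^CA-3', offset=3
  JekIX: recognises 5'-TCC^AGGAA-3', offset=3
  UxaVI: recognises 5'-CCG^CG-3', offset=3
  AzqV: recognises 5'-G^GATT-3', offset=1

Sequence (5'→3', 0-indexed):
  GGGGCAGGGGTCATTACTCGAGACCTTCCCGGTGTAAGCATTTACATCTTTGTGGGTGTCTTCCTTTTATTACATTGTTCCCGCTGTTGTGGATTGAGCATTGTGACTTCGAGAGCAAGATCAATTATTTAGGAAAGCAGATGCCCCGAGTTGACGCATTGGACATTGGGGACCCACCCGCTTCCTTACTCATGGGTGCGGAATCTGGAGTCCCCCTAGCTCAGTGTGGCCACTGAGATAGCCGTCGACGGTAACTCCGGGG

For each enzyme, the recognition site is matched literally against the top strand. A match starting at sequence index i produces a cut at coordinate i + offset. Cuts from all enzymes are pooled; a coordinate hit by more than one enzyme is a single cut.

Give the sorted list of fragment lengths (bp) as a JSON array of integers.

Site scan:
  IvoIII (TTGGCC, off=2): no sites
  PtaII (CCGCA, off=3): no sites
  JekIX (TCCAGGAA, off=3): no sites
  UxaVI (CCGCG, off=3): no sites
  AzqV GGATT/1: at [90] ⇒ [91]

All cut coordinates (distinct, sorted): [91]

Fragments:
  91→91 (wrap): 262-91+91 = 262 bp

[262]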